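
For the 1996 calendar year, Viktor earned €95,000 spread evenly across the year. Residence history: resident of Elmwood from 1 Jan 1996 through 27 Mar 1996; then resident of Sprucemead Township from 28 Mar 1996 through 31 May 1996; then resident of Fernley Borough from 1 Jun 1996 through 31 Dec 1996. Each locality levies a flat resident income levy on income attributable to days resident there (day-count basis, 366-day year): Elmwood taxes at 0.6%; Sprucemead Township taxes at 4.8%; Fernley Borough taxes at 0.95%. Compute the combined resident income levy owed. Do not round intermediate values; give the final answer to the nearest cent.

Elmwood, 1 Jan – 27 Mar 1996: 87 days → €95,000 × 0.6% × 87/366 = €135.4918
Sprucemead Township, 28 Mar – 31 May 1996: 65 days → €95,000 × 4.8% × 65/366 = €809.8361
Fernley Borough, 1 Jun – 31 Dec 1996: 214 days → €95,000 × 0.95% × 214/366 = €527.6913
Total = €1,473.0191

€1,473.02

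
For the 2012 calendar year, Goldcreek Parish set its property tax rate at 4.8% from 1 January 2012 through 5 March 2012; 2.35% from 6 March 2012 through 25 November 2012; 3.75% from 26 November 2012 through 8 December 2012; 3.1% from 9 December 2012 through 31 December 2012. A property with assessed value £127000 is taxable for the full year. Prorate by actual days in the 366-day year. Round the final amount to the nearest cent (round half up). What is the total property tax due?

1 January – 5 March 2012: 65 days at 4.8% → £127000 × 4.8% × 65/366 = £1082.6230
6 March – 25 November 2012: 265 days at 2.35% → £127000 × 2.35% × 265/366 = £2160.9085
26 November – 8 December 2012: 13 days at 3.75% → £127000 × 3.75% × 13/366 = £169.1598
9 December – 31 December 2012: 23 days at 3.1% → £127000 × 3.1% × 23/366 = £247.4071
Total = £3660.0984

£3660.10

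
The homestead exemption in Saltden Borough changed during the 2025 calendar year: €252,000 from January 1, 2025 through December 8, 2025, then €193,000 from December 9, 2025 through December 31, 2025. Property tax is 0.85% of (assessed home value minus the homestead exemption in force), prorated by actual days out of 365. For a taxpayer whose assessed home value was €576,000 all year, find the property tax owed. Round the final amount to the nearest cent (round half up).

€2,785.60

January 1 – December 8, 2025: 342 days, exemption €252,000 → (€576,000 − €252,000) × 0.85% × 342/365 = €2,580.4603
December 9 – December 31, 2025: 23 days, exemption €193,000 → (€576,000 − €193,000) × 0.85% × 23/365 = €205.1411
Total = €2,785.6014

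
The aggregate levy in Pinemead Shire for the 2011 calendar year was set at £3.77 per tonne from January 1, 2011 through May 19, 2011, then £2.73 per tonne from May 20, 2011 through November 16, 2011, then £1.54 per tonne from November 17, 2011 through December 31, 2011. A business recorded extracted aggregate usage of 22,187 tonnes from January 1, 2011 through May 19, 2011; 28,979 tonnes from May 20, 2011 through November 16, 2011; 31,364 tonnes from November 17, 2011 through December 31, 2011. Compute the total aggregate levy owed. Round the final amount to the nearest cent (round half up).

January 1 – May 19, 2011: 22,187 tonnes at £3.77/tonne → £83,644.99
May 20 – November 16, 2011: 28,979 tonnes at £2.73/tonne → £79,112.67
November 17 – December 31, 2011: 31,364 tonnes at £1.54/tonne → £48,300.56

£211,058.22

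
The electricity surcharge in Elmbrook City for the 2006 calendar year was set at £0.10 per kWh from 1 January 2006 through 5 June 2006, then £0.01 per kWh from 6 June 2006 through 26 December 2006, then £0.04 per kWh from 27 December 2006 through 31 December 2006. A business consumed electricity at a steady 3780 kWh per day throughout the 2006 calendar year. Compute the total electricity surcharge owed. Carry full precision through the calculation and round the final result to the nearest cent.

£67435.20

1 January – 5 June 2006: 156 days × 3780 kWh/day = 589,680 kWh at £0.10/kWh → £58968.00
6 June – 26 December 2006: 204 days × 3780 kWh/day = 771,120 kWh at £0.01/kWh → £7711.20
27 December – 31 December 2006: 5 days × 3780 kWh/day = 18,900 kWh at £0.04/kWh → £756.00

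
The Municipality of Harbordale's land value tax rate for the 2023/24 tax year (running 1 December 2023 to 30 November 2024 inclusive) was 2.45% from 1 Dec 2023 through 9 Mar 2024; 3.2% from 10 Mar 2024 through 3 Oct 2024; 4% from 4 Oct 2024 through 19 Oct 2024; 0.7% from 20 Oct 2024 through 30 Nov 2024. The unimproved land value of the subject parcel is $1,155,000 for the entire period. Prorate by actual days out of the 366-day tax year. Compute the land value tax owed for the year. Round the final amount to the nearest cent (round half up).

$31,683.61

1 Dec 2023 – 9 Mar 2024: 100 days at 2.45% → $1,155,000 × 2.45% × 100/366 = $7,731.5574
10 Mar – 3 Oct 2024: 208 days at 3.2% → $1,155,000 × 3.2% × 208/366 = $21,004.5902
4 Oct – 19 Oct 2024: 16 days at 4% → $1,155,000 × 4% × 16/366 = $2,019.6721
20 Oct – 30 Nov 2024: 42 days at 0.7% → $1,155,000 × 0.7% × 42/366 = $927.7869
Total = $31,683.6066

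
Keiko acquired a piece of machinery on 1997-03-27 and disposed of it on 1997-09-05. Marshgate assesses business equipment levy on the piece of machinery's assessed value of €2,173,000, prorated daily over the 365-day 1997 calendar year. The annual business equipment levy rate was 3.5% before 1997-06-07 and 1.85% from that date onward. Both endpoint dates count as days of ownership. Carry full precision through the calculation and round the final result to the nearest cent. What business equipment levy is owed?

€25,025.22

1997-03-27 to 1997-06-06: 72 days at 3.5% → €2,173,000 × 3.5% × 72/365 = €15,002.6301
1997-06-07 to 1997-09-05: 91 days at 1.85% → €2,173,000 × 1.85% × 91/365 = €10,022.5904
Total = €25,025.2205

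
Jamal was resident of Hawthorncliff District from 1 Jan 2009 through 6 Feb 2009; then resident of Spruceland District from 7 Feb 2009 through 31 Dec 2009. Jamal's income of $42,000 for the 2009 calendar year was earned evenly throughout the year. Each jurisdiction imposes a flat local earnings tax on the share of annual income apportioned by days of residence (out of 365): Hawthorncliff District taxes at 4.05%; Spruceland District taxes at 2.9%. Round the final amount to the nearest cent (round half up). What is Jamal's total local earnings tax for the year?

$1,266.96

Hawthorncliff District, 1 Jan – 6 Feb 2009: 37 days → $42,000 × 4.05% × 37/365 = $172.4301
Spruceland District, 7 Feb – 31 Dec 2009: 328 days → $42,000 × 2.9% × 328/365 = $1,094.5315
Total = $1,266.9616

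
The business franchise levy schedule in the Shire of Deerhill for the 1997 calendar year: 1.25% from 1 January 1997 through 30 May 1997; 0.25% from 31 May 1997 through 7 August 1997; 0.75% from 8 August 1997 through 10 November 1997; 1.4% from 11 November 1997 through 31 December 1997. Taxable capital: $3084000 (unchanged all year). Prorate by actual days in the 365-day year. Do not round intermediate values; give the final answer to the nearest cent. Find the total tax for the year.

1 January – 30 May 1997: 150 days at 1.25% → $3084000 × 1.25% × 150/365 = $15842.4658
31 May – 7 August 1997: 69 days at 0.25% → $3084000 × 0.25% × 69/365 = $1457.5068
8 August – 10 November 1997: 95 days at 0.75% → $3084000 × 0.75% × 95/365 = $6020.1370
11 November – 31 December 1997: 51 days at 1.4% → $3084000 × 1.4% × 51/365 = $6032.8110
Total = $29352.9205

$29352.92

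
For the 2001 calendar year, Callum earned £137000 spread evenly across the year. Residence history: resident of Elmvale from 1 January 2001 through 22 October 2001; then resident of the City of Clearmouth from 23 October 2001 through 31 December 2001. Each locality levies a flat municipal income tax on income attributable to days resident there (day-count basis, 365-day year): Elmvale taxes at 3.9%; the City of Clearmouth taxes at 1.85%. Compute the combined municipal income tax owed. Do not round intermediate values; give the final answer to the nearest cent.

£4804.38

Elmvale, 1 January – 22 October 2001: 295 days → £137000 × 3.9% × 295/365 = £4318.3151
The City of Clearmouth, 23 October – 31 December 2001: 70 days → £137000 × 1.85% × 70/365 = £486.0685
Total = £4804.3836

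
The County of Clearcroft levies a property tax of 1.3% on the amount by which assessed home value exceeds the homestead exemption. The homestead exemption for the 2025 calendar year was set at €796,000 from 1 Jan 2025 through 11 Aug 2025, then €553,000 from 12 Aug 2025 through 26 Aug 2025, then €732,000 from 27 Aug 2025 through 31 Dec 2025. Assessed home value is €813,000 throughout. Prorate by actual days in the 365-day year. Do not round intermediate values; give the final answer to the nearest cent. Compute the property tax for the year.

1 Jan – 11 Aug 2025: 223 days, exemption €796,000 → (€813,000 − €796,000) × 1.3% × 223/365 = €135.0219
12 Aug – 26 Aug 2025: 15 days, exemption €553,000 → (€813,000 − €553,000) × 1.3% × 15/365 = €138.9041
27 Aug – 31 Dec 2025: 127 days, exemption €732,000 → (€813,000 − €732,000) × 1.3% × 127/365 = €366.3863
Total = €640.3123

€640.31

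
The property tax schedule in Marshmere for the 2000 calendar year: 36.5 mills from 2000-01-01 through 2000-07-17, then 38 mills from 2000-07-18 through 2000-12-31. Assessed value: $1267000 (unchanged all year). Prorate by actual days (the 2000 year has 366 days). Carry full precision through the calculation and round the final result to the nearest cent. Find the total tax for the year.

2000-01-01 to 2000-07-17: 199 days at 36.5 mills → $1267000 × 3.65% × 199/366 = $25144.4112
2000-07-18 to 2000-12-31: 167 days at 38 mills → $1267000 × 3.8% × 167/366 = $21968.2568
Total = $47112.6680

$47112.67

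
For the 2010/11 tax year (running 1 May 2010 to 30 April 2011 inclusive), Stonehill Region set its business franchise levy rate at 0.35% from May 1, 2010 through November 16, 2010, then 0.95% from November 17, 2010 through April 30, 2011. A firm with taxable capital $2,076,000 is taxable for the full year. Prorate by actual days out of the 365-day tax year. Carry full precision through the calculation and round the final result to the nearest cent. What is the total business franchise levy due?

$12,896.79

May 1 – November 16, 2010: 200 days at 0.35% → $2,076,000 × 0.35% × 200/365 = $3,981.3699
November 17, 2010 – April 30, 2011: 165 days at 0.95% → $2,076,000 × 0.95% × 165/365 = $8,915.4247
Total = $12,896.7945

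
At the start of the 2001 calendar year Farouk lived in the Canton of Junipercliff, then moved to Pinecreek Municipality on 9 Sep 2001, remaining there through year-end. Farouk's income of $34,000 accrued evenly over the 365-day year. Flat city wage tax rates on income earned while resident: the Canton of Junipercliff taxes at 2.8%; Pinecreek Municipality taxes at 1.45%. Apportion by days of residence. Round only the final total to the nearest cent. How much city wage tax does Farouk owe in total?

The Canton of Junipercliff, 1 Jan – 8 Sep 2001: 251 days → $34,000 × 2.8% × 251/365 = $654.6630
Pinecreek Municipality, 9 Sep – 31 Dec 2001: 114 days → $34,000 × 1.45% × 114/365 = $153.9781
Total = $808.6411

$808.64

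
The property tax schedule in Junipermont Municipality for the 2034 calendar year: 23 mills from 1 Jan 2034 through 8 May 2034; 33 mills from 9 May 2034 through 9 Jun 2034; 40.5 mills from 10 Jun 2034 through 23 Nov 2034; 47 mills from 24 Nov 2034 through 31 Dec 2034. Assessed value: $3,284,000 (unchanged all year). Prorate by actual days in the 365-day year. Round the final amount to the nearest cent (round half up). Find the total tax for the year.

1 Jan – 8 May 2034: 128 days at 23 mills → $3,284,000 × 2.3% × 128/365 = $26,487.9342
9 May – 9 Jun 2034: 32 days at 33 mills → $3,284,000 × 3.3% × 32/365 = $9,501.1068
10 Jun – 23 Nov 2034: 167 days at 40.5 mills → $3,284,000 × 4.05% × 167/365 = $60,852.9699
24 Nov – 31 Dec 2034: 38 days at 47 mills → $3,284,000 × 4.7% × 38/365 = $16,069.1068
Total = $112,911.1178

$112,911.12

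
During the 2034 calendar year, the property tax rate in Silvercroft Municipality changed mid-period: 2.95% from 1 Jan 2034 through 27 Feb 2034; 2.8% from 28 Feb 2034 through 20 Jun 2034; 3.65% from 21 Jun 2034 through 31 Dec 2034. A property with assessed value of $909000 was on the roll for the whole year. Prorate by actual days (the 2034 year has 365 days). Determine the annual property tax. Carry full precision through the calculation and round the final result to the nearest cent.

1 Jan – 27 Feb 2034: 58 days at 2.95% → $909000 × 2.95% × 58/365 = $4261.0932
28 Feb – 20 Jun 2034: 113 days at 2.8% → $909000 × 2.8% × 113/365 = $7879.6603
21 Jun – 31 Dec 2034: 194 days at 3.65% → $909000 × 3.65% × 194/365 = $17634.6000
Total = $29775.3534

$29775.35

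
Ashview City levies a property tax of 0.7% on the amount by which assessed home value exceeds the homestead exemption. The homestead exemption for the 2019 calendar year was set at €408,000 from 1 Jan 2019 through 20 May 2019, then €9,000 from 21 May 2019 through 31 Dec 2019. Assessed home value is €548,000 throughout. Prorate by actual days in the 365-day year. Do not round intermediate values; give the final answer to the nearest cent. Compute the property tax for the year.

€2,701.71

1 Jan – 20 May 2019: 140 days, exemption €408,000 → (€548,000 − €408,000) × 0.7% × 140/365 = €375.8904
21 May – 31 Dec 2019: 225 days, exemption €9,000 → (€548,000 − €9,000) × 0.7% × 225/365 = €2,325.8219
Total = €2,701.7123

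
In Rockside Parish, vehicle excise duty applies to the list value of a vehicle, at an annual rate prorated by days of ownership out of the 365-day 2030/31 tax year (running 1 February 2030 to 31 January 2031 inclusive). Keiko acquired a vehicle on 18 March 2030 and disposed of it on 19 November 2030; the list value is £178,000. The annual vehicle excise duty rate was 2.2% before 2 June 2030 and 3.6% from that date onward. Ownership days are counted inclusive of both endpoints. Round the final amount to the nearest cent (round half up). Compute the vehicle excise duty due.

18 March – 1 June 2030: 76 days at 2.2% → £178,000 × 2.2% × 76/365 = £815.3863
2 June – 19 November 2030: 171 days at 3.6% → £178,000 × 3.6% × 171/365 = £3,002.1041
Total = £3,817.4904

£3,817.49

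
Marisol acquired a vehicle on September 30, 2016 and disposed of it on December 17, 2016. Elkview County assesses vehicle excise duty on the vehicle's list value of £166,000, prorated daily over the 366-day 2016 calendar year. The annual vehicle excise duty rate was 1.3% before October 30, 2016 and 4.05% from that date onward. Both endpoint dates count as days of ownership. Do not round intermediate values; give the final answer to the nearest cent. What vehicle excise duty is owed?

September 30 – October 29, 2016: 30 days at 1.3% → £166,000 × 1.3% × 30/366 = £176.8852
October 30 – December 17, 2016: 49 days at 4.05% → £166,000 × 4.05% × 49/366 = £900.0738
Total = £1,076.9590

£1,076.96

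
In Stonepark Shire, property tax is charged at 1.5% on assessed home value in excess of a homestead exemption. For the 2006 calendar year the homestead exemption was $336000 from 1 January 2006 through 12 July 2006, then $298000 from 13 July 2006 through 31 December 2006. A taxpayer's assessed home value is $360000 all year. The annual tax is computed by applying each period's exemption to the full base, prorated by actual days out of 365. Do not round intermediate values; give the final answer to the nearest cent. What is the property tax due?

$628.60

1 January – 12 July 2006: 193 days, exemption $336000 → ($360000 − $336000) × 1.5% × 193/365 = $190.3562
13 July – 31 December 2006: 172 days, exemption $298000 → ($360000 − $298000) × 1.5% × 172/365 = $438.2466
Total = $628.6027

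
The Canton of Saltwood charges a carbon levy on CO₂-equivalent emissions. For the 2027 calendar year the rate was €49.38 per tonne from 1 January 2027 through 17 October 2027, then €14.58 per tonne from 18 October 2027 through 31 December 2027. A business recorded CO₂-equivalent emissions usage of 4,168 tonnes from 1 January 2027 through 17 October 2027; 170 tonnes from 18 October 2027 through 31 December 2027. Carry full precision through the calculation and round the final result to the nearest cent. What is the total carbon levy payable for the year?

1 January – 17 October 2027: 4,168 tonnes at €49.38/tonne → €205,815.84
18 October – 31 December 2027: 170 tonnes at €14.58/tonne → €2,478.60

€208,294.44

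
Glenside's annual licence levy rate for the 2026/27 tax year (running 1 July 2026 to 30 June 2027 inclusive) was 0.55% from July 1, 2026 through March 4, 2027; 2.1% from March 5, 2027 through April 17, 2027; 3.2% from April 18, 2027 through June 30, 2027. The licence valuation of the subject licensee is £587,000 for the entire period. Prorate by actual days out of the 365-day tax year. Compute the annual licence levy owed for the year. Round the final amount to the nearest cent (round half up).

July 1, 2026 – March 4, 2027: 247 days at 0.55% → £587,000 × 0.55% × 247/365 = £2,184.7658
March 5 – April 17, 2027: 44 days at 2.1% → £587,000 × 2.1% × 44/365 = £1,485.9945
April 18 – June 30, 2027: 74 days at 3.2% → £587,000 × 3.2% × 74/365 = £3,808.2630
Total = £7,479.0233

£7,479.02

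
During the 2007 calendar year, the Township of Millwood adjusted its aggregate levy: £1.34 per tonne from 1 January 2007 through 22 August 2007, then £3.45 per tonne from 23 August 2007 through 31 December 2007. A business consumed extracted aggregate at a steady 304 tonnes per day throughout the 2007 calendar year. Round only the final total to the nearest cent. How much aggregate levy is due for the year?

1 January – 22 August 2007: 234 days × 304 tonnes/day = 71,136 tonnes at £1.34/tonne → £95,322.24
23 August – 31 December 2007: 131 days × 304 tonnes/day = 39,824 tonnes at £3.45/tonne → £137,392.80

£232,715.04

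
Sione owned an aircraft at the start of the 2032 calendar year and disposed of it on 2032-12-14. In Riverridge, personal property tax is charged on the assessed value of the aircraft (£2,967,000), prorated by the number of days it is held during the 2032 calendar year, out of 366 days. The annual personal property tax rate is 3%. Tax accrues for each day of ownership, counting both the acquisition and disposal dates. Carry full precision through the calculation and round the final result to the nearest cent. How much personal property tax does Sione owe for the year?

Days held (2032-01-01 to 2032-12-14): 349 out of 366
Tax = £2,967,000 × 3% × 349/366 = £84,875.6557

£84,875.66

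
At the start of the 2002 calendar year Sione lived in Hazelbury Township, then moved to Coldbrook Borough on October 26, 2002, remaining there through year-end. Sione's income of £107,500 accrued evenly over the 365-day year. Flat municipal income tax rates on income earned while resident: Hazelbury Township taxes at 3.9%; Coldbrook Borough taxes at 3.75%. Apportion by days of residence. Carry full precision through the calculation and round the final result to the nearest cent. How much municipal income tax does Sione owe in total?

£4,162.90

Hazelbury Township, January 1 – October 25, 2002: 298 days → £107,500 × 3.9% × 298/365 = £3,422.9178
Coldbrook Borough, October 26 – December 31, 2002: 67 days → £107,500 × 3.75% × 67/365 = £739.9829
Total = £4,162.9007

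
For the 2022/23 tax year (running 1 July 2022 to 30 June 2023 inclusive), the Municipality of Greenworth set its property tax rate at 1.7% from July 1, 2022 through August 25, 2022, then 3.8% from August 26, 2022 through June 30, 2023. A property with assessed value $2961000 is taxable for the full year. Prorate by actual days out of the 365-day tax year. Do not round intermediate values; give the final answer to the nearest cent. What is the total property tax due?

$102977.90

July 1 – August 25, 2022: 56 days at 1.7% → $2961000 × 1.7% × 56/365 = $7722.9370
August 26, 2022 – June 30, 2023: 309 days at 3.8% → $2961000 × 3.8% × 309/365 = $95254.9644
Total = $102977.9014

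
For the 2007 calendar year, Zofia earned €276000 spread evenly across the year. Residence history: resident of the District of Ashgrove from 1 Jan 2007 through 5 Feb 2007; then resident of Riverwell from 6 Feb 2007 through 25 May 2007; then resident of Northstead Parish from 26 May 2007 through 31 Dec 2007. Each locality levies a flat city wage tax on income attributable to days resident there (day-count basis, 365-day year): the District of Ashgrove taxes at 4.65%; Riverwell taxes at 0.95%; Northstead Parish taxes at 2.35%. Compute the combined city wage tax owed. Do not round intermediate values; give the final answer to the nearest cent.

The District of Ashgrove, 1 Jan – 5 Feb 2007: 36 days → €276000 × 4.65% × 36/365 = €1265.8192
Riverwell, 6 Feb – 25 May 2007: 109 days → €276000 × 0.95% × 109/365 = €783.0082
Northstead Parish, 26 May – 31 Dec 2007: 220 days → €276000 × 2.35% × 220/365 = €3909.3699
Total = €5958.1973

€5958.20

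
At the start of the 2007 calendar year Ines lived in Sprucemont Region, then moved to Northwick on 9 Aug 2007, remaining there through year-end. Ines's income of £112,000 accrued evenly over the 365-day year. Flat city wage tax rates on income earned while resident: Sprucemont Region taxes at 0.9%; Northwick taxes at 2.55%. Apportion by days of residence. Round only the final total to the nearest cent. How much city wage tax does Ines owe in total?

Sprucemont Region, 1 Jan – 8 Aug 2007: 220 days → £112,000 × 0.9% × 220/365 = £607.5616
Northwick, 9 Aug – 31 Dec 2007: 145 days → £112,000 × 2.55% × 145/365 = £1,134.5753
Total = £1,742.1370

£1,742.14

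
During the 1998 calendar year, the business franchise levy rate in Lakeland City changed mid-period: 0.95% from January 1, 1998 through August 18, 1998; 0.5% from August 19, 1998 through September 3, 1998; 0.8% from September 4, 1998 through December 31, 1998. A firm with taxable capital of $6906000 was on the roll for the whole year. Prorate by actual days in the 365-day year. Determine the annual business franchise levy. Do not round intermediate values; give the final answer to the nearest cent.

January 1 – August 18, 1998: 230 days at 0.95% → $6906000 × 0.95% × 230/365 = $41341.3973
August 19 – September 3, 1998: 16 days at 0.5% → $6906000 × 0.5% × 16/365 = $1513.6438
September 4 – December 31, 1998: 119 days at 0.8% → $6906000 × 0.8% × 119/365 = $18012.3616
Total = $60867.4027

$60867.40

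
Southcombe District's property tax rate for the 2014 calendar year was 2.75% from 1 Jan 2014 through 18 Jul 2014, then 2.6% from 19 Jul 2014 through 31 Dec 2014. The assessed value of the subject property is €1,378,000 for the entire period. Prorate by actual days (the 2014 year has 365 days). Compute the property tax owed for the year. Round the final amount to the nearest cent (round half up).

1 Jan – 18 Jul 2014: 199 days at 2.75% → €1,378,000 × 2.75% × 199/365 = €20,660.5616
19 Jul – 31 Dec 2014: 166 days at 2.6% → €1,378,000 × 2.6% × 166/365 = €16,294.3781
Total = €36,954.9397

€36,954.94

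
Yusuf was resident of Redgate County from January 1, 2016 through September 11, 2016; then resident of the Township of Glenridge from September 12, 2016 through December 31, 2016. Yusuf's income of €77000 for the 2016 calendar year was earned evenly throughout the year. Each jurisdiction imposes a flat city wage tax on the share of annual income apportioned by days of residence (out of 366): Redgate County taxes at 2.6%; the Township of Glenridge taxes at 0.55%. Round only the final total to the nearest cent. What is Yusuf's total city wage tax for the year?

Redgate County, January 1 – September 11, 2016: 255 days → €77000 × 2.6% × 255/366 = €1394.8361
The Township of Glenridge, September 12 – December 31, 2016: 111 days → €77000 × 0.55% × 111/366 = €128.4385
Total = €1523.2746

€1523.27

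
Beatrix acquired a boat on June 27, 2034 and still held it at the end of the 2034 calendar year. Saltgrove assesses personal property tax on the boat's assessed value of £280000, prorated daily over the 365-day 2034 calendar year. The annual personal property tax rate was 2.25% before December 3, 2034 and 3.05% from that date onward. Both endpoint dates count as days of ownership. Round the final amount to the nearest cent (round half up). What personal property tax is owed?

£3422.90

June 27 – December 2, 2034: 159 days at 2.25% → £280000 × 2.25% × 159/365 = £2744.3836
December 3 – December 31, 2034: 29 days at 3.05% → £280000 × 3.05% × 29/365 = £678.5205
Total = £3422.9041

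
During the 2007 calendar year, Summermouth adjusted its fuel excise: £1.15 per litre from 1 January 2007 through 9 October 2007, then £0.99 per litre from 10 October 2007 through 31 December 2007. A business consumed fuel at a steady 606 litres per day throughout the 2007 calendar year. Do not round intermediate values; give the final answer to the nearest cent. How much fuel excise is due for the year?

£246320.82

1 January – 9 October 2007: 282 days × 606 litres/day = 170,892 litres at £1.15/litre → £196525.80
10 October – 31 December 2007: 83 days × 606 litres/day = 50,298 litres at £0.99/litre → £49795.02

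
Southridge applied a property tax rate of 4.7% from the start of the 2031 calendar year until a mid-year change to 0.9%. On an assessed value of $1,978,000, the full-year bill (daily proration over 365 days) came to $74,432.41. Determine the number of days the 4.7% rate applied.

Let d = days at the first rate; then 365 − d days at the second rate.
$1,978,000 × [4.7%·d + 0.9%·(365−d)] / 365 = $74,432.41
Solving gives d = 275, so the new rate took effect on October 3, 2031.

275 days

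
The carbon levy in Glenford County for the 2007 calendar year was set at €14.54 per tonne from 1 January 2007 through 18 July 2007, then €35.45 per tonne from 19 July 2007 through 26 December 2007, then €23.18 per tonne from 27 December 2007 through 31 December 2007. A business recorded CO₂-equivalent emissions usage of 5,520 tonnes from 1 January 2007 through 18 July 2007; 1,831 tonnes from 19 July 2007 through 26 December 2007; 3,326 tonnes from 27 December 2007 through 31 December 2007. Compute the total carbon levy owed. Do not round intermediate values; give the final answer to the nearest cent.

1 January – 18 July 2007: 5,520 tonnes at €14.54/tonne → €80260.80
19 July – 26 December 2007: 1,831 tonnes at €35.45/tonne → €64908.95
27 December – 31 December 2007: 3,326 tonnes at €23.18/tonne → €77096.68

€222266.43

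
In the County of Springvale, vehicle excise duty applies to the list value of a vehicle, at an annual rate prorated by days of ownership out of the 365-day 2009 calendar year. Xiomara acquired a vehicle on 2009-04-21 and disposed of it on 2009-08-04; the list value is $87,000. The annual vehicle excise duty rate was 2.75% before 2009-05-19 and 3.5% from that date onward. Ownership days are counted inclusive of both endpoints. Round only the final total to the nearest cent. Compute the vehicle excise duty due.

2009-04-21 to 2009-05-18: 28 days at 2.75% → $87,000 × 2.75% × 28/365 = $183.5342
2009-05-19 to 2009-08-04: 78 days at 3.5% → $87,000 × 3.5% × 78/365 = $650.7123
Total = $834.2466

$834.25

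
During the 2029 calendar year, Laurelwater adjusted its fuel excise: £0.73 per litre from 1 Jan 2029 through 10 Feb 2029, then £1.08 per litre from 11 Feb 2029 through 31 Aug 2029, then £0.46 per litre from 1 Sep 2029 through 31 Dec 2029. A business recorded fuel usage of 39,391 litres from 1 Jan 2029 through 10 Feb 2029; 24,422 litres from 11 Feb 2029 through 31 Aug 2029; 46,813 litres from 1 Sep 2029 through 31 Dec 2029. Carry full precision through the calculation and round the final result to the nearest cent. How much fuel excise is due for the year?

£76665.17

1 Jan – 10 Feb 2029: 39,391 litres at £0.73/litre → £28755.43
11 Feb – 31 Aug 2029: 24,422 litres at £1.08/litre → £26375.76
1 Sep – 31 Dec 2029: 46,813 litres at £0.46/litre → £21533.98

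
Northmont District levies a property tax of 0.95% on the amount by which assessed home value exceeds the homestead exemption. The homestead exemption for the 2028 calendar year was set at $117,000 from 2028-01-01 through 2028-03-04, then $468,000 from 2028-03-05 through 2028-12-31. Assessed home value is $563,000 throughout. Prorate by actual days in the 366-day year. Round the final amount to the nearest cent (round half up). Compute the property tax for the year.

2028-01-01 to 2028-03-04: 64 days, exemption $117,000 → ($563,000 − $117,000) × 0.95% × 64/366 = $740.8962
2028-03-05 to 2028-12-31: 302 days, exemption $468,000 → ($563,000 − $468,000) × 0.95% × 302/366 = $744.6858
Total = $1,485.5820

$1,485.58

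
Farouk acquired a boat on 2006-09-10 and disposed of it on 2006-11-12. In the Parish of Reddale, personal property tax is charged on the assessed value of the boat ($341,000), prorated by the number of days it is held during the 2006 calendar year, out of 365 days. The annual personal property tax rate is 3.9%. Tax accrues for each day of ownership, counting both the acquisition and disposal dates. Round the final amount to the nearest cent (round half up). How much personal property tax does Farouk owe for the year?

$2,331.88

Days held (2006-09-10 to 2006-11-12): 64 out of 365
Tax = $341,000 × 3.9% × 64/365 = $2,331.8795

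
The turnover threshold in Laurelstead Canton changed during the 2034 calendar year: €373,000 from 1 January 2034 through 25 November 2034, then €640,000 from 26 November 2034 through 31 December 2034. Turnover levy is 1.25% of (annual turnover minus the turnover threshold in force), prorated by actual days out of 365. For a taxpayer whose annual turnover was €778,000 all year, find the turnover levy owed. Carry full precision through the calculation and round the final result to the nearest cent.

1 January – 25 November 2034: 329 days, exemption €373,000 → (€778,000 − €373,000) × 1.25% × 329/365 = €4,563.1849
26 November – 31 December 2034: 36 days, exemption €640,000 → (€778,000 − €640,000) × 1.25% × 36/365 = €170.1370
Total = €4,733.3219

€4,733.32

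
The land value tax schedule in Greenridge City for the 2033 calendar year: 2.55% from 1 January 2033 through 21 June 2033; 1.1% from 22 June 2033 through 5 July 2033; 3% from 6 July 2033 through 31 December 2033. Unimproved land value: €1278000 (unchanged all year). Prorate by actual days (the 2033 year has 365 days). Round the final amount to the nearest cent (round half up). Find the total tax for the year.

€34698.58

1 January – 21 June 2033: 172 days at 2.55% → €1278000 × 2.55% × 172/365 = €15357.0082
22 June – 5 July 2033: 14 days at 1.1% → €1278000 × 1.1% × 14/365 = €539.2110
6 July – 31 December 2033: 179 days at 3% → €1278000 × 3% × 179/365 = €18802.3562
Total = €34698.5753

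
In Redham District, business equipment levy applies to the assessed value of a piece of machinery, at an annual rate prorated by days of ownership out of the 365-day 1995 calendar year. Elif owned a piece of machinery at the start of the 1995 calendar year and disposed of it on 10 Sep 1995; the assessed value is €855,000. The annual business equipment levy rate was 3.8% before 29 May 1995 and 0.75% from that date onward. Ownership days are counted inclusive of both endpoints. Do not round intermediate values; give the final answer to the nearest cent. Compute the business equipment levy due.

€15,018.72

1 Jan – 28 May 1995: 148 days at 3.8% → €855,000 × 3.8% × 148/365 = €13,174.0274
29 May – 10 Sep 1995: 105 days at 0.75% → €855,000 × 0.75% × 105/365 = €1,844.6918
Total = €15,018.7192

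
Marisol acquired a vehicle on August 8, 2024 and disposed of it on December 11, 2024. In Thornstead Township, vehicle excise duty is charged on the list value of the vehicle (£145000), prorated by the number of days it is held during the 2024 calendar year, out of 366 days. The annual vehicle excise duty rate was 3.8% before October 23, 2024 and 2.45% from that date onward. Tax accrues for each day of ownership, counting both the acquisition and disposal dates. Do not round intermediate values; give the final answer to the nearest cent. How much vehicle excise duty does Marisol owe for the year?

£1629.47

August 8 – October 22, 2024: 76 days at 3.8% → £145000 × 3.8% × 76/366 = £1144.1530
October 23 – December 11, 2024: 50 days at 2.45% → £145000 × 2.45% × 50/366 = £485.3142
Total = £1629.4672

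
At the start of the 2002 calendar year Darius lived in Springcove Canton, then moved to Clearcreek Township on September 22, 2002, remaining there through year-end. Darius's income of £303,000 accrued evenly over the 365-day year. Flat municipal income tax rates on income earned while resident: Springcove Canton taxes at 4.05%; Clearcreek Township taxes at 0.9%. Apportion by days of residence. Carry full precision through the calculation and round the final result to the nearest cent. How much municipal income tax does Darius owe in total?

£9,630.42

Springcove Canton, January 1 – September 21, 2002: 264 days → £303,000 × 4.05% × 264/365 = £8,875.8247
Clearcreek Township, September 22 – December 31, 2002: 101 days → £303,000 × 0.9% × 101/365 = £754.5945
Total = £9,630.4192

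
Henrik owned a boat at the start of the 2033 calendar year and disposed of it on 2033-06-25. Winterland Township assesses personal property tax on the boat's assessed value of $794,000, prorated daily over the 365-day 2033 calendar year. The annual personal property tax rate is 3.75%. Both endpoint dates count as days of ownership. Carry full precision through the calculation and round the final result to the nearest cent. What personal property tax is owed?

$14,357.26

Days held (2033-01-01 to 2033-06-25): 176 out of 365
Tax = $794,000 × 3.75% × 176/365 = $14,357.2603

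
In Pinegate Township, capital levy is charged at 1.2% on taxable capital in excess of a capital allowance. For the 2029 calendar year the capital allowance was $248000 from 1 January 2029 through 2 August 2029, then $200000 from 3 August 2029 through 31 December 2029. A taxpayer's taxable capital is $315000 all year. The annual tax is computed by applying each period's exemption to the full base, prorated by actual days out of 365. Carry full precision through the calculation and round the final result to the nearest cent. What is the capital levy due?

$1042.29

1 January – 2 August 2029: 214 days, exemption $248000 → ($315000 − $248000) × 1.2% × 214/365 = $471.3863
3 August – 31 December 2029: 151 days, exemption $200000 → ($315000 − $200000) × 1.2% × 151/365 = $570.9041
Total = $1042.2904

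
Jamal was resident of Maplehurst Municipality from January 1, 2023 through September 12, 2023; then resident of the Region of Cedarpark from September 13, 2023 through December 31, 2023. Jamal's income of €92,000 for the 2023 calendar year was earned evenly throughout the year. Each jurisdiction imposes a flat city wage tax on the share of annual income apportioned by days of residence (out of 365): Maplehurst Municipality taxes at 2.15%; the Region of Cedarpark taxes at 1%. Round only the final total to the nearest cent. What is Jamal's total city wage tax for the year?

Maplehurst Municipality, January 1 – September 12, 2023: 255 days → €92,000 × 2.15% × 255/365 = €1,381.8904
The Region of Cedarpark, September 13 – December 31, 2023: 110 days → €92,000 × 1% × 110/365 = €277.2603
Total = €1,659.1507

€1,659.15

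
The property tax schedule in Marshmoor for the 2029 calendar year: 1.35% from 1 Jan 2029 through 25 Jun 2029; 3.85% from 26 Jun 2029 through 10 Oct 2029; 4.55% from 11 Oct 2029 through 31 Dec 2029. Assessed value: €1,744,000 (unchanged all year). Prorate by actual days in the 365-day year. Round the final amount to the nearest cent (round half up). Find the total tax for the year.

1 Jan – 25 Jun 2029: 176 days at 1.35% → €1,744,000 × 1.35% × 176/365 = €11,352.7233
26 Jun – 10 Oct 2029: 107 days at 3.85% → €1,744,000 × 3.85% × 107/365 = €19,683.3096
11 Oct – 31 Dec 2029: 82 days at 4.55% → €1,744,000 × 4.55% × 82/365 = €17,827.0247
Total = €48,863.0575

€48,863.06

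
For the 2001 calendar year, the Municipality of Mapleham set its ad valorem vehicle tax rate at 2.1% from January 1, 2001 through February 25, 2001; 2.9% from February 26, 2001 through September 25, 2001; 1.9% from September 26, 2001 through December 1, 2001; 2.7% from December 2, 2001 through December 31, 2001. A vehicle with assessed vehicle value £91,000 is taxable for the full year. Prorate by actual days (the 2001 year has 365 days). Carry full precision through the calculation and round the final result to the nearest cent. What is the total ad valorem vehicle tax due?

January 1 – February 25, 2001: 56 days at 2.1% → £91,000 × 2.1% × 56/365 = £293.1945
February 26 – September 25, 2001: 212 days at 2.9% → £91,000 × 2.9% × 212/365 = £1,532.7890
September 26 – December 1, 2001: 67 days at 1.9% → £91,000 × 1.9% × 67/365 = £317.3781
December 2 – December 31, 2001: 30 days at 2.7% → £91,000 × 2.7% × 30/365 = £201.9452
Total = £2,345.3068

£2,345.31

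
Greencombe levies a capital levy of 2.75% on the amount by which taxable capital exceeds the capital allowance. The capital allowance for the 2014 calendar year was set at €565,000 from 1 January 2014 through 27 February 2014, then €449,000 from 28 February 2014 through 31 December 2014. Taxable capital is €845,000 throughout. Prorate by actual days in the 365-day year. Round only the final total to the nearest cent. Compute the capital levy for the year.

€10,383.10

1 January – 27 February 2014: 58 days, exemption €565,000 → (€845,000 − €565,000) × 2.75% × 58/365 = €1,223.5616
28 February – 31 December 2014: 307 days, exemption €449,000 → (€845,000 − €449,000) × 2.75% × 307/365 = €9,159.5342
Total = €10,383.0959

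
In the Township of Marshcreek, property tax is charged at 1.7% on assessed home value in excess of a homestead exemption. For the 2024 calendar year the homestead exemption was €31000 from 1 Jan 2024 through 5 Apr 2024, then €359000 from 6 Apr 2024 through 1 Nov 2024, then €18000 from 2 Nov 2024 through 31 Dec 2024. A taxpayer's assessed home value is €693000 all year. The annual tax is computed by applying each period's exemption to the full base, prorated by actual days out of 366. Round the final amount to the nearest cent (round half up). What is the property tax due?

€8090.89

1 Jan – 5 Apr 2024: 96 days, exemption €31000 → (€693000 − €31000) × 1.7% × 96/366 = €2951.8689
6 Apr – 1 Nov 2024: 210 days, exemption €359000 → (€693000 − €359000) × 1.7% × 210/366 = €3257.8689
2 Nov – 31 Dec 2024: 60 days, exemption €18000 → (€693000 − €18000) × 1.7% × 60/366 = €1881.1475
Total = €8090.8852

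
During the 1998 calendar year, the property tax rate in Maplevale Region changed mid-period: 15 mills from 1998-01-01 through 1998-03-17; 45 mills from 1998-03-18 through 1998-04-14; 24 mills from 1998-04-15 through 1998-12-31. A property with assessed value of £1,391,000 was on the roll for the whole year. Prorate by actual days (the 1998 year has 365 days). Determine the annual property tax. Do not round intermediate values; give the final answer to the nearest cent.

1998-01-01 to 1998-03-17: 76 days at 15 mills → £1,391,000 × 1.5% × 76/365 = £4,344.4932
1998-03-18 to 1998-04-14: 28 days at 45 mills → £1,391,000 × 4.5% × 28/365 = £4,801.8082
1998-04-15 to 1998-12-31: 261 days at 24 mills → £1,391,000 × 2.4% × 261/365 = £23,871.8466
Total = £33,018.1479

£33,018.15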